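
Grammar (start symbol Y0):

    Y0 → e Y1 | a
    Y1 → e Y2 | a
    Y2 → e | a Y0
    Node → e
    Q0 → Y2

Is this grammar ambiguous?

Only Y0, Y1, Y2 are reachable from Y0; ignoring the rest: Restricted to the reachable nonterminals, every rule has the form A → t or A → t B, and no two rules for the same A share a first terminal. The grammar encodes a DFA — one run per string.

Unambiguous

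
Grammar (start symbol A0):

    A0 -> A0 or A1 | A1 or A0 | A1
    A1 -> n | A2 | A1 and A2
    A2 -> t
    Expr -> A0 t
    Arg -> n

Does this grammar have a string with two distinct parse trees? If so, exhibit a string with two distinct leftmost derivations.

Ambiguous

Witness: n or n

Derivation 1: A0 ⇒ A0 or A1 ⇒ A1 or A1 ⇒ n or A1 ⇒ n or n
Derivation 2: A0 ⇒ A1 or A0 ⇒ n or A0 ⇒ n or A1 ⇒ n or n

Two distinct leftmost derivations for the same string.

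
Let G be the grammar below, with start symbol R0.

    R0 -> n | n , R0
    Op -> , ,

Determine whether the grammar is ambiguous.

(Op is unreachable from R0, so its rules don't affect L(R0).) Right-recursive list with a separator: after each atom, whether the separator follows determines the rule. One parse per string.

Unambiguous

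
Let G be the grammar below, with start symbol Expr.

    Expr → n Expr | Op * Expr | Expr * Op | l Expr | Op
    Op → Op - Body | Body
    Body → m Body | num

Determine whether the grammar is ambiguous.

Witness: num * num

Derivation 1: Expr ⇒ Op * Expr ⇒ Body * Expr ⇒ num * Expr ⇒ num * Op ⇒ num * Body ⇒ num * num
Derivation 2: Expr ⇒ Expr * Op ⇒ Op * Op ⇒ Body * Op ⇒ num * Op ⇒ num * Body ⇒ num * num

Two distinct leftmost derivations for the same string.

Ambiguous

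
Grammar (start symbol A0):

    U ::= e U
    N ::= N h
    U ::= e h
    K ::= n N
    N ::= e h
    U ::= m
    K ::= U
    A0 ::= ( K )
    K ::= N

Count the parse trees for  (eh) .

Parse trees for (eh):
  [A0 ( [K [U e h]] )]
  [A0 ( [K [N e h]] )]

2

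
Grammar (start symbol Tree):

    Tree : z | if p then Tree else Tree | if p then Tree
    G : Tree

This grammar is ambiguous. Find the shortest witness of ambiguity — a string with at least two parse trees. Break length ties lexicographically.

length 1: no string has ≥2 trees
length 4: no string has ≥2 trees
length 6: no string has ≥2 trees
length 7: no string has ≥2 trees
length 9: if p then if p then z else z has 2 parse trees

Two derivations of if p then if p then z else z:
  Tree ⇒ if p then Tree else Tree ⇒ if p then if p then Tree else Tree ⇒ if p then if p then z else Tree ⇒ if p then if p then z else z
  Tree ⇒ if p then Tree ⇒ if p then if p then Tree else Tree ⇒ if p then if p then z else Tree ⇒ if p then if p then z else z

if p then if p then z else z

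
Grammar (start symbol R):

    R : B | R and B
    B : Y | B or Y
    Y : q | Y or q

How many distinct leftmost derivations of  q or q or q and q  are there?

4

Parse trees for q or q or q and q:
  [R [R [B [Y [Y [Y q] or q] or q]]] and [B [Y q]]]
  [R [R [B [B [Y q]] or [Y [Y q] or q]]] and [B [Y q]]]
  [R [R [B [B [Y [Y q] or q]] or [Y q]]] and [B [Y q]]]
  [R [R [B [B [B [Y q]] or [Y q]] or [Y q]]] and [B [Y q]]]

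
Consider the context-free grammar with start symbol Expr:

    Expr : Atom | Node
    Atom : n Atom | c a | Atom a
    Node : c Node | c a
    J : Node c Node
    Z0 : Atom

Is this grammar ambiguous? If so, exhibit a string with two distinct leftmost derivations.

Witness: c a

Derivation 1: Expr ⇒ Atom ⇒ c a
Derivation 2: Expr ⇒ Node ⇒ c a

Two distinct leftmost derivations for the same string.

Ambiguous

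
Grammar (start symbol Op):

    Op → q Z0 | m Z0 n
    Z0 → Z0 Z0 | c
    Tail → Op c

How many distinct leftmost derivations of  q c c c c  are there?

5

Parse trees for q c c c c:
  [Op q [Z0 [Z0 c] [Z0 [Z0 c] [Z0 [Z0 c] [Z0 c]]]]]
  [Op q [Z0 [Z0 c] [Z0 [Z0 [Z0 c] [Z0 c]] [Z0 c]]]]
  [Op q [Z0 [Z0 [Z0 c] [Z0 c]] [Z0 [Z0 c] [Z0 c]]]]
  [Op q [Z0 [Z0 [Z0 c] [Z0 [Z0 c] [Z0 c]]] [Z0 c]]]
  [Op q [Z0 [Z0 [Z0 [Z0 c] [Z0 c]] [Z0 c]] [Z0 c]]]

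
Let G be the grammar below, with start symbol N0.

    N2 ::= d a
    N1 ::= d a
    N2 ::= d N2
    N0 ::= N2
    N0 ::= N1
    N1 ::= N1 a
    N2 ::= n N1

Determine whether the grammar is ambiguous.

Ambiguous

Witness: d a

Derivation 1: N0 ⇒ N2 ⇒ d a
Derivation 2: N0 ⇒ N1 ⇒ d a

Two distinct leftmost derivations for the same string.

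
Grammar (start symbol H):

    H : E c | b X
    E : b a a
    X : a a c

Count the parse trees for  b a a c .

2

Parse trees for b a a c:
  [H [E b a a] c]
  [H b [X a a c]]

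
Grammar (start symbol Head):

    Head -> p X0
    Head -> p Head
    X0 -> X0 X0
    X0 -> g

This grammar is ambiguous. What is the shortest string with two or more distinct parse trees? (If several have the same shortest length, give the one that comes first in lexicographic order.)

p g g g

length 2: no string has ≥2 trees
length 3: no string has ≥2 trees
length 4: p g g g has 2 parse trees

Two derivations of p g g g:
  Head ⇒ p X0 ⇒ p X0 X0 ⇒ p X0 X0 X0 ⇒ p g X0 X0 ⇒ p g g X0 ⇒ p g g g
  Head ⇒ p X0 ⇒ p X0 X0 ⇒ p g X0 ⇒ p g X0 X0 ⇒ p g g X0 ⇒ p g g g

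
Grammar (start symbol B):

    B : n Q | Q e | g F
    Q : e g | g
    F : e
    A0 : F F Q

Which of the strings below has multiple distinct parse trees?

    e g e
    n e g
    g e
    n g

g e

e g e: 1 tree
n e g: 1 tree
g e: 2 trees
n g: 1 tree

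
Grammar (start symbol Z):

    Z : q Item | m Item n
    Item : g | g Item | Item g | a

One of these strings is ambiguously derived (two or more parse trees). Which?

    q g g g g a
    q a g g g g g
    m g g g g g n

q g g g g a: 1 tree
q a g g g g g: 1 tree
m g g g g g n: 16 trees

m g g g g g n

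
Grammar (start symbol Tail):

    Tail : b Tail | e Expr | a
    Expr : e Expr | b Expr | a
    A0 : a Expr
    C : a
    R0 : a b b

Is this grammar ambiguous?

Unambiguous

(A0, C, R0 are unreachable from Tail, so their rules don't affect L(Tail).) The reachable rules are right-linear with at most one rule per (nonterminal, next-terminal) pair. Each input token forces the next rule, so parsing is deterministic.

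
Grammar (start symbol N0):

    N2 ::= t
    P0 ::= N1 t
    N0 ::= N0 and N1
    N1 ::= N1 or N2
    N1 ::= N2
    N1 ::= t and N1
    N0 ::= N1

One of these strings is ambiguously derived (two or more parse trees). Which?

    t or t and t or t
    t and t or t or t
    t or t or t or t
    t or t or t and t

t or t and t or t: 1 tree
t and t or t or t: 4 trees
t or t or t or t: 1 tree
t or t or t and t: 1 tree

t and t or t or t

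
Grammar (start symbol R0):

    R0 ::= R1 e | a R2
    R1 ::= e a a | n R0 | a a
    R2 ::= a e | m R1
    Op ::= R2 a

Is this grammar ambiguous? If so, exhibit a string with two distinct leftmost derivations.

Ambiguous

Witness: a a e

Derivation 1: R0 ⇒ R1 e ⇒ a a e
Derivation 2: R0 ⇒ a R2 ⇒ a a e

Two distinct leftmost derivations for the same string.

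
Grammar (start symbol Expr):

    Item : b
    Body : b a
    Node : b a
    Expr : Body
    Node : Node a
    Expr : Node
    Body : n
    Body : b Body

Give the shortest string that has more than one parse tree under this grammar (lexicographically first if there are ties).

b a

length 1: no string has ≥2 trees
length 2: b a has 2 parse trees

Two derivations of b a:
  Expr ⇒ Body ⇒ b a
  Expr ⇒ Node ⇒ b a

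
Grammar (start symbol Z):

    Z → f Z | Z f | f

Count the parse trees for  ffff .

8

Parse trees for ffff:
  [Z f [Z f [Z f [Z f]]]]
  [Z f [Z f [Z [Z f] f]]]
  [Z f [Z [Z f [Z f]] f]]
  [Z f [Z [Z [Z f] f] f]]
  [Z [Z f [Z f [Z f]]] f]
  [Z [Z f [Z [Z f] f]] f]
  [Z [Z [Z f [Z f]] f] f]
  [Z [Z [Z [Z f] f] f] f]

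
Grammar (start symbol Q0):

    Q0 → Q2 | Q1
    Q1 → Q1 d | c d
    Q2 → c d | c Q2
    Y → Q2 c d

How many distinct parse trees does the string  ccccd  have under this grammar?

1

Parse trees for ccccd:
  [Q0 [Q2 c [Q2 c [Q2 c [Q2 c d]]]]]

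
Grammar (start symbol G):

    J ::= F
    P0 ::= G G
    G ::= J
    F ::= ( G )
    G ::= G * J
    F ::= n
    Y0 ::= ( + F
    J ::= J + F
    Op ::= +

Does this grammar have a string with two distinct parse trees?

Only G, J, F are reachable from G; ignoring the rest: This is a standard precedence ladder (G over J over F), with each level left-recursive on its own operator ('*' at G, '+' at J). That structure is LR(1), hence unambiguous.

Unambiguous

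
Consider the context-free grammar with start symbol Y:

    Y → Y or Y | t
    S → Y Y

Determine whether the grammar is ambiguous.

Ambiguous

Witness: t or t or t

Derivation 1: Y ⇒ Y or Y ⇒ Y or Y or Y ⇒ t or Y or Y ⇒ t or t or Y ⇒ t or t or t
Derivation 2: Y ⇒ Y or Y ⇒ t or Y ⇒ t or Y or Y ⇒ t or t or Y ⇒ t or t or t

Two distinct leftmost derivations for the same string.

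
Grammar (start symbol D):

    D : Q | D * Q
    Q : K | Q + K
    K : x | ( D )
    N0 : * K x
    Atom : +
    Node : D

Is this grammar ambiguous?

Unambiguous

Only D, Q, K are reachable from D; ignoring the rest: This is a standard precedence ladder (D over Q over K), with each level left-recursive on its own operator ('*' at D, '+' at Q). That structure is LR(1), hence unambiguous.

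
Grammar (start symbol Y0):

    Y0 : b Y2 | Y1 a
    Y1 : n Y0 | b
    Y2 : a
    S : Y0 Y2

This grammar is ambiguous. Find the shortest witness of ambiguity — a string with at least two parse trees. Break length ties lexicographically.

length 2: b a has 2 parse trees

Two derivations of b a:
  Y0 ⇒ b Y2 ⇒ b a
  Y0 ⇒ Y1 a ⇒ b a

b a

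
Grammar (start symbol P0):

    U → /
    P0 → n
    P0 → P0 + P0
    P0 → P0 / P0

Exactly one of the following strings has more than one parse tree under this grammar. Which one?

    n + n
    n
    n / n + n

n + n: 1 tree
n: 1 tree
n / n + n: 2 trees

n / n + n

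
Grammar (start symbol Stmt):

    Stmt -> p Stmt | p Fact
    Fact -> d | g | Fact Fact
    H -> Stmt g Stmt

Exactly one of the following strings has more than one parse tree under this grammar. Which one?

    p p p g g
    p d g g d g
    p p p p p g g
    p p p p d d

p p p g g: 1 tree
p d g g d g: 14 trees
p p p p p g g: 1 tree
p p p p d d: 1 tree

p d g g d g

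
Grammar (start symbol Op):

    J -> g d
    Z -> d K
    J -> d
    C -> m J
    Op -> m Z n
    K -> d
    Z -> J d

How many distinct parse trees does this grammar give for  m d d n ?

Parse trees for m d d n:
  [Op m [Z d [K d]] n]
  [Op m [Z [J d] d] n]

2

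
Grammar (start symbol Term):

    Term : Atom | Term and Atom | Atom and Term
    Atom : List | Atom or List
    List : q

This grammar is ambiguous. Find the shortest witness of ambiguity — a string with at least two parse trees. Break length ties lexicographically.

q and q

length 1: no string has ≥2 trees
length 3: q and q has 2 parse trees

Two derivations of q and q:
  Term ⇒ Term and Atom ⇒ Atom and Atom ⇒ List and Atom ⇒ q and Atom ⇒ q and List ⇒ q and q
  Term ⇒ Atom and Term ⇒ List and Term ⇒ q and Term ⇒ q and Atom ⇒ q and List ⇒ q and q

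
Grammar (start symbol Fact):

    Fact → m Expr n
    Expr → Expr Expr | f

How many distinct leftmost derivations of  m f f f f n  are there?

5

Parse trees for m f f f f n:
  [Fact m [Expr [Expr f] [Expr [Expr f] [Expr [Expr f] [Expr f]]]] n]
  [Fact m [Expr [Expr f] [Expr [Expr [Expr f] [Expr f]] [Expr f]]] n]
  [Fact m [Expr [Expr [Expr f] [Expr f]] [Expr [Expr f] [Expr f]]] n]
  [Fact m [Expr [Expr [Expr f] [Expr [Expr f] [Expr f]]] [Expr f]] n]
  [Fact m [Expr [Expr [Expr [Expr f] [Expr f]] [Expr f]] [Expr f]] n]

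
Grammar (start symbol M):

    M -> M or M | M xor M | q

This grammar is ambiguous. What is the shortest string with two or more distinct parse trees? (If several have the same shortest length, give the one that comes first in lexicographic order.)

q or q or q

length 1: no string has ≥2 trees
length 3: no string has ≥2 trees
length 5: q or q or q has 2 parse trees

Two derivations of q or q or q:
  M ⇒ M or M ⇒ M or M or M ⇒ q or M or M ⇒ q or q or M ⇒ q or q or q
  M ⇒ M or M ⇒ q or M ⇒ q or M or M ⇒ q or q or M ⇒ q or q or q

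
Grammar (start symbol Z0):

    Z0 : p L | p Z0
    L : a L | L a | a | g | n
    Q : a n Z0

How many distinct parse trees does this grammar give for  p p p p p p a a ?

Parse trees for p p p p p p a a:
  [Z0 p [Z0 p [Z0 p [Z0 p [Z0 p [Z0 p [L a [L a]]]]]]]]
  [Z0 p [Z0 p [Z0 p [Z0 p [Z0 p [Z0 p [L [L a] a]]]]]]]

2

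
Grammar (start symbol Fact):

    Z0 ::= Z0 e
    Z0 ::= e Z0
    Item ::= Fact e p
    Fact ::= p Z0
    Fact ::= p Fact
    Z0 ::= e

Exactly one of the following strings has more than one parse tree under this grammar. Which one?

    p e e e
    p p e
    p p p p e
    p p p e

p e e e: 4 trees
p p e: 1 tree
p p p p e: 1 tree
p p p e: 1 tree

p e e e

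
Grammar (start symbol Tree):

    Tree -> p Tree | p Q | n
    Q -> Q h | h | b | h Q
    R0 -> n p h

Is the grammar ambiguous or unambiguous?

Witness: p h h

Derivation 1: Tree ⇒ p Q ⇒ p Q h ⇒ p h h
Derivation 2: Tree ⇒ p Q ⇒ p h Q ⇒ p h h

Two distinct leftmost derivations for the same string.

Ambiguous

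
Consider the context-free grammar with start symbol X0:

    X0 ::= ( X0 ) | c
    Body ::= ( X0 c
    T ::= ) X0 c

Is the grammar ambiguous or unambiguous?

Unambiguous

(Body, T are unreachable from X0, so their rules don't affect L(X0).) Each string is a nest of matched brackets around a single atom. An opening bracket forces the recursive rule; an atom forces the base rule.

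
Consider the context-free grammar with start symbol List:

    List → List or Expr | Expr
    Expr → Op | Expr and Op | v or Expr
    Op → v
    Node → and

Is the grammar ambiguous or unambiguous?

Witness: v or v

Derivation 1: List ⇒ List or Expr ⇒ Expr or Expr ⇒ Op or Expr ⇒ v or Expr ⇒ v or Op ⇒ v or v
Derivation 2: List ⇒ Expr ⇒ v or Expr ⇒ v or Op ⇒ v or v

Two distinct leftmost derivations for the same string.

Ambiguous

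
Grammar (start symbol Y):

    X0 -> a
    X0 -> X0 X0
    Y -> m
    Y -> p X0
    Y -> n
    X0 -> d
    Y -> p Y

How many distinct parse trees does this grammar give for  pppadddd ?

Parse trees for pppadddd (showing first 6 of 14):
  [Y p [Y p [Y p [X0 [X0 a] [X0 [X0 d] [X0 [X0 d] [X0 [X0 d] [X0 d]]]]]]]]
  [Y p [Y p [Y p [X0 [X0 a] [X0 [X0 d] [X0 [X0 [X0 d] [X0 d]] [X0 d]]]]]]]
  [Y p [Y p [Y p [X0 [X0 a] [X0 [X0 [X0 d] [X0 d]] [X0 [X0 d] [X0 d]]]]]]]
  [Y p [Y p [Y p [X0 [X0 a] [X0 [X0 [X0 d] [X0 [X0 d] [X0 d]]] [X0 d]]]]]]
  [Y p [Y p [Y p [X0 [X0 a] [X0 [X0 [X0 [X0 d] [X0 d]] [X0 d]] [X0 d]]]]]]
  [Y p [Y p [Y p [X0 [X0 [X0 a] [X0 d]] [X0 [X0 d] [X0 [X0 d] [X0 d]]]]]]]

14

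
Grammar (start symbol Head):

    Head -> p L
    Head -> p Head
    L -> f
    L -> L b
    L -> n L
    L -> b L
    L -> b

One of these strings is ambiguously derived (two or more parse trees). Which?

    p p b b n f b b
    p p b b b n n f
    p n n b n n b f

p p b b n f b b

p p b b n f b b: 10 trees
p p b b b n n f: 1 tree
p n n b n n b f: 1 tree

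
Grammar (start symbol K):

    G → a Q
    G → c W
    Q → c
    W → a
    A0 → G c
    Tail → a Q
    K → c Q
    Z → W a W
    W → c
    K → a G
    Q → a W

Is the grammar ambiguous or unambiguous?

Unambiguous

Only K, G, Q, W are reachable from K; ignoring the rest: Each reachable nonterminal has at most one production per leading terminal, and all productions are right-linear; the derivation is determined token-by-token.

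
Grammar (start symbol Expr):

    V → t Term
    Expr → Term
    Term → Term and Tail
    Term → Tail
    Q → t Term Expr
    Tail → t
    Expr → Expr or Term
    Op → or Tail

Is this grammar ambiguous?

(Op, Q, V are unreachable from Expr, so their rules don't affect L(Expr).) The grammar is stratified — Expr handles 'or' (left-recursive), Term handles 'and', Tail atoms. Each operator has a fixed associativity and precedence level, so every string has one parse.

Unambiguous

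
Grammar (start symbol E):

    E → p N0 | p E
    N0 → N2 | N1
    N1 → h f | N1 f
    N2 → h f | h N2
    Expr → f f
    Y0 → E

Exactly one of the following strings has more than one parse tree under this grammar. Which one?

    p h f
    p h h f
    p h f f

p h f

p h f: 2 trees
p h h f: 1 tree
p h f f: 1 tree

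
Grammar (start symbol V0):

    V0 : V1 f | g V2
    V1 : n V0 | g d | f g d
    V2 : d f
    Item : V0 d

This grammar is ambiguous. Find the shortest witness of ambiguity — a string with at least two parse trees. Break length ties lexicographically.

length 3: g d f has 2 parse trees

Two derivations of g d f:
  V0 ⇒ V1 f ⇒ g d f
  V0 ⇒ g V2 ⇒ g d f

g d f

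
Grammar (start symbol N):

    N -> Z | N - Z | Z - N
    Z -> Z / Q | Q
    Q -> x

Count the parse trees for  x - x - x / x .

4

Parse trees for x - x - x / x:
  [N [N [N [Z [Q x]]] - [Z [Q x]]] - [Z [Z [Q x]] / [Q x]]]
  [N [N [Z [Q x]] - [N [Z [Q x]]]] - [Z [Z [Q x]] / [Q x]]]
  [N [Z [Q x]] - [N [N [Z [Q x]]] - [Z [Z [Q x]] / [Q x]]]]
  [N [Z [Q x]] - [N [Z [Q x]] - [N [Z [Z [Q x]] / [Q x]]]]]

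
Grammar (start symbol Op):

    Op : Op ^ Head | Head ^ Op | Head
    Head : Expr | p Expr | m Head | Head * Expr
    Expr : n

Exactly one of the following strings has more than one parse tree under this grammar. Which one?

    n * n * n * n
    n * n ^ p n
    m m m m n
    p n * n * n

n * n ^ p n

n * n * n * n: 1 tree
n * n ^ p n: 2 trees
m m m m n: 1 tree
p n * n * n: 1 tree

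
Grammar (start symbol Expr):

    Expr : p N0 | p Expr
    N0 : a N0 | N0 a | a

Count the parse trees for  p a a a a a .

Parse trees for p a a a a a (showing first 6 of 16):
  [Expr p [N0 a [N0 a [N0 a [N0 a [N0 a]]]]]]
  [Expr p [N0 a [N0 a [N0 a [N0 [N0 a] a]]]]]
  [Expr p [N0 a [N0 a [N0 [N0 a [N0 a]] a]]]]
  [Expr p [N0 a [N0 a [N0 [N0 [N0 a] a] a]]]]
  [Expr p [N0 a [N0 [N0 a [N0 a [N0 a]]] a]]]
  [Expr p [N0 a [N0 [N0 a [N0 [N0 a] a]] a]]]

16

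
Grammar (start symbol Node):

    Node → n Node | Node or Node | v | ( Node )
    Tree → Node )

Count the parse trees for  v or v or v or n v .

Parse trees for v or v or v or n v:
  [Node [Node v] or [Node [Node v] or [Node [Node v] or [Node n [Node v]]]]]
  [Node [Node v] or [Node [Node [Node v] or [Node v]] or [Node n [Node v]]]]
  [Node [Node [Node v] or [Node v]] or [Node [Node v] or [Node n [Node v]]]]
  [Node [Node [Node v] or [Node [Node v] or [Node v]]] or [Node n [Node v]]]
  [Node [Node [Node [Node v] or [Node v]] or [Node v]] or [Node n [Node v]]]

5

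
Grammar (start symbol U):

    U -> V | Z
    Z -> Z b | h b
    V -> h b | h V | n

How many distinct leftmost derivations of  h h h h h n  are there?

Parse trees for h h h h h n:
  [U [V h [V h [V h [V h [V h [V n]]]]]]]

1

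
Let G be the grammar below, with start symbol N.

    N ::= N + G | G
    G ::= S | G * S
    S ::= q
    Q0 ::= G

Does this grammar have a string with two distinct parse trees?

Only N, G, S are reachable from N; ignoring the rest: N → N + G | G  ;  G → G * S | S  — a left-associative chain with S at the bottom. Each string factors uniquely by precedence.

Unambiguous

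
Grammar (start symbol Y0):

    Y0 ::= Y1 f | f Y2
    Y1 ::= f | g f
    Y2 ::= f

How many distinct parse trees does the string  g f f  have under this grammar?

1

Parse trees for g f f:
  [Y0 [Y1 g f] f]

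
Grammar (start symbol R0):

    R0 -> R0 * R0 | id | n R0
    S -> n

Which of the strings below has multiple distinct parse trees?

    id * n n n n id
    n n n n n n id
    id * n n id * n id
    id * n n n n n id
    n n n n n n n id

id * n n n n id: 1 tree
n n n n n n id: 1 tree
id * n n id * n id: 4 trees
id * n n n n n id: 1 tree
n n n n n n n id: 1 tree

id * n n id * n id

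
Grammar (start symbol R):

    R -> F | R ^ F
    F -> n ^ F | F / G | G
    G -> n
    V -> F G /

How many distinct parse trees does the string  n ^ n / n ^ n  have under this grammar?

3

Parse trees for n ^ n / n ^ n:
  [R [R [F n ^ [F [F [G n]] / [G n]]]] ^ [F [G n]]]
  [R [R [F [F n ^ [F [G n]]] / [G n]]] ^ [F [G n]]]
  [R [R [R [F [G n]]] ^ [F [F [G n]] / [G n]]] ^ [F [G n]]]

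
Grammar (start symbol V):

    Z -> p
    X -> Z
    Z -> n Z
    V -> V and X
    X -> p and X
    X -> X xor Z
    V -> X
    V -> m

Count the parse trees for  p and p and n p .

Parse trees for p and p and n p:
  [V [V [X [Z p]]] and [X p and [X [Z n [Z p]]]]]
  [V [V [V [X [Z p]]] and [X [Z p]]] and [X [Z n [Z p]]]]
  [V [V [X p and [X [Z p]]]] and [X [Z n [Z p]]]]
  [V [X p and [X p and [X [Z n [Z p]]]]]]

4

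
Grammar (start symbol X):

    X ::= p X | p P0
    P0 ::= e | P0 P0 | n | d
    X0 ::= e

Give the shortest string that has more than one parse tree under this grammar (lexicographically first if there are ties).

p d d d

length 2: no string has ≥2 trees
length 3: no string has ≥2 trees
length 4: p d d d has 2 parse trees

Two derivations of p d d d:
  X ⇒ p P0 ⇒ p P0 P0 ⇒ p P0 P0 P0 ⇒ p d P0 P0 ⇒ p d d P0 ⇒ p d d d
  X ⇒ p P0 ⇒ p P0 P0 ⇒ p d P0 ⇒ p d P0 P0 ⇒ p d d P0 ⇒ p d d d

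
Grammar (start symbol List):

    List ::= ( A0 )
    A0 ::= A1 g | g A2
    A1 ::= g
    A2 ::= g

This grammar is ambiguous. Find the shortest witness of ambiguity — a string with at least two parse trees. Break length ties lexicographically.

length 4: ( g g ) has 2 parse trees

Two derivations of ( g g ):
  List ⇒ ( A0 ) ⇒ ( A1 g ) ⇒ ( g g )
  List ⇒ ( A0 ) ⇒ ( g A2 ) ⇒ ( g g )

( g g )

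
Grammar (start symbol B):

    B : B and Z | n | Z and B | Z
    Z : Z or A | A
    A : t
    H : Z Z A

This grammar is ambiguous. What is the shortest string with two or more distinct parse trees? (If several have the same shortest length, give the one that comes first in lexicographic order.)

t and t

length 1: no string has ≥2 trees
length 3: t and t has 2 parse trees

Two derivations of t and t:
  B ⇒ B and Z ⇒ Z and Z ⇒ A and Z ⇒ t and Z ⇒ t and A ⇒ t and t
  B ⇒ Z and B ⇒ A and B ⇒ t and B ⇒ t and Z ⇒ t and A ⇒ t and t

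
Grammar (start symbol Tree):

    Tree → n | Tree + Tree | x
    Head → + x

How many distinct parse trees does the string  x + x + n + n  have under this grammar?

Parse trees for x + x + n + n:
  [Tree [Tree x] + [Tree [Tree x] + [Tree [Tree n] + [Tree n]]]]
  [Tree [Tree x] + [Tree [Tree [Tree x] + [Tree n]] + [Tree n]]]
  [Tree [Tree [Tree x] + [Tree x]] + [Tree [Tree n] + [Tree n]]]
  [Tree [Tree [Tree x] + [Tree [Tree x] + [Tree n]]] + [Tree n]]
  [Tree [Tree [Tree [Tree x] + [Tree x]] + [Tree n]] + [Tree n]]

5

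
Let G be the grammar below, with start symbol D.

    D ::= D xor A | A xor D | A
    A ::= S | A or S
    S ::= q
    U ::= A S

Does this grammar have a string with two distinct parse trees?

Witness: q xor q

Derivation 1: D ⇒ D xor A ⇒ A xor A ⇒ S xor A ⇒ q xor A ⇒ q xor S ⇒ q xor q
Derivation 2: D ⇒ A xor D ⇒ S xor D ⇒ q xor D ⇒ q xor A ⇒ q xor S ⇒ q xor q

Two distinct leftmost derivations for the same string.

Ambiguous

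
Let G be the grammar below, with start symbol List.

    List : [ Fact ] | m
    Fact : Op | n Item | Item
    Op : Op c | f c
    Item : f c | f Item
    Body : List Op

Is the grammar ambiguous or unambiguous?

Ambiguous

Witness: [ f c ]

Derivation 1: List ⇒ [ Fact ] ⇒ [ Op ] ⇒ [ f c ]
Derivation 2: List ⇒ [ Fact ] ⇒ [ Item ] ⇒ [ f c ]

Two distinct leftmost derivations for the same string.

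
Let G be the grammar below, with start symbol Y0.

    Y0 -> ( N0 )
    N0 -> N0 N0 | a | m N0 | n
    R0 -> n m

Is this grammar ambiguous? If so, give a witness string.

Witness: ( a a a )

Derivation 1: Y0 ⇒ ( N0 ) ⇒ ( N0 N0 ) ⇒ ( N0 N0 N0 ) ⇒ ( a N0 N0 ) ⇒ ( a a N0 ) ⇒ ( a a a )
Derivation 2: Y0 ⇒ ( N0 ) ⇒ ( N0 N0 ) ⇒ ( a N0 ) ⇒ ( a N0 N0 ) ⇒ ( a a N0 ) ⇒ ( a a a )

Two distinct leftmost derivations for the same string.

Ambiguous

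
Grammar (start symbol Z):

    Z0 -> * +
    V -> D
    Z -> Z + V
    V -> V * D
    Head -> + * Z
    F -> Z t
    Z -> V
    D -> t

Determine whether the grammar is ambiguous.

Only Z, V, D are reachable from Z; ignoring the rest: This is a standard precedence ladder (Z over V over D), with each level left-recursive on its own operator ('+' at Z, '*' at V). That structure is LR(1), hence unambiguous.

Unambiguous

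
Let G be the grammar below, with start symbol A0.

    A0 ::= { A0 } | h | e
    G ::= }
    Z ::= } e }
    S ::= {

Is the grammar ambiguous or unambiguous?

(G, Z, S are unreachable from A0, so their rules don't affect L(A0).) L(A0) is { openⁿ atom closeⁿ : n ≥ 0 }. The bracket depth fixes n, and the derivation is forced at every step.

Unambiguous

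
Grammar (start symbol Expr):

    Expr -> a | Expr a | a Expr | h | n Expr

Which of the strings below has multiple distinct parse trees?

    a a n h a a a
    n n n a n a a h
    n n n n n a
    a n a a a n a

a a n h a a a: 20 trees
n n n a n a a h: 1 tree
n n n n n a: 1 tree
a n a a a n a: 1 tree

a a n h a a a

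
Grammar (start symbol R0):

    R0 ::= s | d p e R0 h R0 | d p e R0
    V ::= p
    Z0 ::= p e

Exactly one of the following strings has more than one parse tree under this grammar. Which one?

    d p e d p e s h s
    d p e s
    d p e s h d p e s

d p e d p e s h s: 2 trees
d p e s: 1 tree
d p e s h d p e s: 1 tree

d p e d p e s h s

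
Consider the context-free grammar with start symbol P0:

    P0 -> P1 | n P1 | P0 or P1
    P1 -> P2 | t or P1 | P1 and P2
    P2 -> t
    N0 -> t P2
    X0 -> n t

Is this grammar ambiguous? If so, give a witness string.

Ambiguous

Witness: t or t

Derivation 1: P0 ⇒ P1 ⇒ t or P1 ⇒ t or P2 ⇒ t or t
Derivation 2: P0 ⇒ P0 or P1 ⇒ P1 or P1 ⇒ P2 or P1 ⇒ t or P1 ⇒ t or P2 ⇒ t or t

Two distinct leftmost derivations for the same string.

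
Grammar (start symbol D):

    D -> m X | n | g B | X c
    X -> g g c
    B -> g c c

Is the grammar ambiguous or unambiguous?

Ambiguous

Witness: g g c c

Derivation 1: D ⇒ g B ⇒ g g c c
Derivation 2: D ⇒ X c ⇒ g g c c

Two distinct leftmost derivations for the same string.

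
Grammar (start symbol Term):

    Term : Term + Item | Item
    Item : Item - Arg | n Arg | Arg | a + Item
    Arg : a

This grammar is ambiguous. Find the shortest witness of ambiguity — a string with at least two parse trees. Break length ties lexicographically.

length 1: no string has ≥2 trees
length 2: no string has ≥2 trees
length 3: a + a has 2 parse trees

Two derivations of a + a:
  Term ⇒ Term + Item ⇒ Item + Item ⇒ Arg + Item ⇒ a + Item ⇒ a + Arg ⇒ a + a
  Term ⇒ Item ⇒ a + Item ⇒ a + Arg ⇒ a + a

a + a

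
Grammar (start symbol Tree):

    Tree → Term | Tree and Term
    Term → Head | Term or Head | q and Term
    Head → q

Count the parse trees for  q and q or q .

3

Parse trees for q and q or q:
  [Tree [Term [Term q and [Term [Head q]]] or [Head q]]]
  [Tree [Term q and [Term [Term [Head q]] or [Head q]]]]
  [Tree [Tree [Term [Head q]]] and [Term [Term [Head q]] or [Head q]]]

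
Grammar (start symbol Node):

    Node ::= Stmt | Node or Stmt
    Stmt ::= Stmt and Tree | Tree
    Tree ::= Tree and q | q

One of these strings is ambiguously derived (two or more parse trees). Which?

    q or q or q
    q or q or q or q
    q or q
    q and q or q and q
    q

q and q or q and q

q or q or q: 1 tree
q or q or q or q: 1 tree
q or q: 1 tree
q and q or q and q: 4 trees
q: 1 tree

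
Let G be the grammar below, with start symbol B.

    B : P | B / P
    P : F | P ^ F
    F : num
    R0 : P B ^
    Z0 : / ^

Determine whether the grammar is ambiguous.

(R0, Z0 are unreachable from B, so their rules don't affect L(B).) B → B / P | P  ;  P → P ^ F | F  — a left-associative chain with F at the bottom. Each string factors uniquely by precedence.

Unambiguous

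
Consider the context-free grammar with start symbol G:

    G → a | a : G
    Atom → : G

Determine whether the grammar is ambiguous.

(Atom is unreachable from G, so its rules don't affect L(G).) Right-recursive list with a separator: after each atom, whether the separator follows determines the rule. One parse per string.

Unambiguous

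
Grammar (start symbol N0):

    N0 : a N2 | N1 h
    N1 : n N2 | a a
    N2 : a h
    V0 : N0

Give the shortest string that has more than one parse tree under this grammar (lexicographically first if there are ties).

length 3: a a h has 2 parse trees

Two derivations of a a h:
  N0 ⇒ a N2 ⇒ a a h
  N0 ⇒ N1 h ⇒ a a h

a a h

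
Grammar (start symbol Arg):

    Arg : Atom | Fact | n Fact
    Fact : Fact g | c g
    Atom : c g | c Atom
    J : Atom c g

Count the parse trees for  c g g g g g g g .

1

Parse trees for c g g g g g g g:
  [Arg [Fact [Fact [Fact [Fact [Fact [Fact [Fact c g] g] g] g] g] g] g]]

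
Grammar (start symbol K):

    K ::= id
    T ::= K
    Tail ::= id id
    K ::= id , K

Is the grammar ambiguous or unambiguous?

Only K is reachable from K; ignoring the rest: Right-recursive list with a separator: after each atom, whether the separator follows determines the rule. One parse per string.

Unambiguous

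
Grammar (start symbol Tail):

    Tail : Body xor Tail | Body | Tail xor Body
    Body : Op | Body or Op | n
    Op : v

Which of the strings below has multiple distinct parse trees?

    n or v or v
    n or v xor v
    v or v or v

n or v xor v

n or v or v: 1 tree
n or v xor v: 2 trees
v or v or v: 1 tree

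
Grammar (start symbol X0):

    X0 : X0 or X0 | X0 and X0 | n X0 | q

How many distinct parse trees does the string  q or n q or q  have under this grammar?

3

Parse trees for q or n q or q:
  [X0 [X0 q] or [X0 [X0 n [X0 q]] or [X0 q]]]
  [X0 [X0 q] or [X0 n [X0 [X0 q] or [X0 q]]]]
  [X0 [X0 [X0 q] or [X0 n [X0 q]]] or [X0 q]]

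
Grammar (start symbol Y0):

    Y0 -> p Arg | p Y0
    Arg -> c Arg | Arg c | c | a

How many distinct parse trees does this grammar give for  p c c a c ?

Parse trees for p c c a c:
  [Y0 p [Arg c [Arg c [Arg [Arg a] c]]]]
  [Y0 p [Arg c [Arg [Arg c [Arg a]] c]]]
  [Y0 p [Arg [Arg c [Arg c [Arg a]]] c]]

3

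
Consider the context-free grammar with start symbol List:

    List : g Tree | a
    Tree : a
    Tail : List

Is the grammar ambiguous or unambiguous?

Only List, Tree are reachable from List; ignoring the rest: Restricted to the reachable nonterminals, every rule has the form A → t or A → t B, and no two rules for the same A share a first terminal. The grammar encodes a DFA — one run per string.

Unambiguous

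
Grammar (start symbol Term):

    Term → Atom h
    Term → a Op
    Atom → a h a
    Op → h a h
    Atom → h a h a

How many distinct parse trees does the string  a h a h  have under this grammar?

2

Parse trees for a h a h:
  [Term [Atom a h a] h]
  [Term a [Op h a h]]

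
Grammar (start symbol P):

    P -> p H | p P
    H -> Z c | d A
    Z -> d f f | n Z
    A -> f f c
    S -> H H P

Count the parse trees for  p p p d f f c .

2

Parse trees for p p p d f f c:
  [P p [P p [P p [H [Z d f f] c]]]]
  [P p [P p [P p [H d [A f f c]]]]]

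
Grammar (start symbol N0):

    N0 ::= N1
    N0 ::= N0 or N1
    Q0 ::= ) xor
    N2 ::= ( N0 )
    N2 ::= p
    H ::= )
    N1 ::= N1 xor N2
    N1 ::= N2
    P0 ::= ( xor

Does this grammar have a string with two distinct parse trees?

Only N0, N1, N2 are reachable from N0; ignoring the rest: N0 → N0 or N1 | N1  ;  N1 → N1 xor N2 | N2  — a left-associative chain with N2 at the bottom. Each string factors uniquely by precedence.

Unambiguous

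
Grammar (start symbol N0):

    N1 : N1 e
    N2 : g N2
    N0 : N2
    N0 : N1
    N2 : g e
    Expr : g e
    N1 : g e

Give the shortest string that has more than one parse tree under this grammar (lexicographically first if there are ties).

length 2: g e has 2 parse trees

Two derivations of g e:
  N0 ⇒ N2 ⇒ g e
  N0 ⇒ N1 ⇒ g e

g e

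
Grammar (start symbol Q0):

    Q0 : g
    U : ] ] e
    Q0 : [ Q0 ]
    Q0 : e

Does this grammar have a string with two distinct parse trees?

Unambiguous

Only Q0 is reachable from Q0; ignoring the rest: L(Q0) is { openⁿ atom closeⁿ : n ≥ 0 }. The bracket depth fixes n, and the derivation is forced at every step.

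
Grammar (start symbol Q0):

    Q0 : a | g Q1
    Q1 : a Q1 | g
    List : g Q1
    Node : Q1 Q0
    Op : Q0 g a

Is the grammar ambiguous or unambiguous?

Unambiguous

Only Q0, Q1 are reachable from Q0; ignoring the rest: The reachable rules are right-linear with at most one rule per (nonterminal, next-terminal) pair. Each input token forces the next rule, so parsing is deterministic.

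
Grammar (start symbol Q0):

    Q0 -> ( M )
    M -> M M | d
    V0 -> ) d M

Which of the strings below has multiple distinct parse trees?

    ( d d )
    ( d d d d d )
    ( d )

( d d d d d )

( d d ): 1 tree
( d d d d d ): 14 trees
( d ): 1 tree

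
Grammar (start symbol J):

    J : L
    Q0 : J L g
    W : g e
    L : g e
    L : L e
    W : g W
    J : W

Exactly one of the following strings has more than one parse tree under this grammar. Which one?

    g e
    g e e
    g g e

g e: 2 trees
g e e: 1 tree
g g e: 1 tree

g e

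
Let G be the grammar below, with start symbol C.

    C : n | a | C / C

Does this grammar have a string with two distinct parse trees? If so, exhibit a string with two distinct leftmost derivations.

Witness: a / a / a

Derivation 1: C ⇒ C / C ⇒ a / C ⇒ a / C / C ⇒ a / a / C ⇒ a / a / a
Derivation 2: C ⇒ C / C ⇒ C / C / C ⇒ a / C / C ⇒ a / a / C ⇒ a / a / a

Two distinct leftmost derivations for the same string.

Ambiguous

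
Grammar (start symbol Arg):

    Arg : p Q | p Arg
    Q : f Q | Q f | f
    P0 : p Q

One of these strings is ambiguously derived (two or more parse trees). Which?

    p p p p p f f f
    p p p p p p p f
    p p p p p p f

p p p p p f f f

p p p p p f f f: 4 trees
p p p p p p p f: 1 tree
p p p p p p f: 1 tree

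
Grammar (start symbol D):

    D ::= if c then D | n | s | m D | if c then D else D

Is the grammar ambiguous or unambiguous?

Witness: if c then if c then n else n

Derivation 1: D ⇒ if c then D ⇒ if c then if c then D else D ⇒ if c then if c then n else D ⇒ if c then if c then n else n
Derivation 2: D ⇒ if c then D else D ⇒ if c then if c then D else D ⇒ if c then if c then n else D ⇒ if c then if c then n else n

Two distinct leftmost derivations for the same string.

Ambiguous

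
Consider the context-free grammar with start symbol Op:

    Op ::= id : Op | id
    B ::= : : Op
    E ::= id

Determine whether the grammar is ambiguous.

Unambiguous

Only Op is reachable from Op; ignoring the rest: The reachable grammar is A → atom sep A | atom. Each atom is followed by either the separator (recurse) or end-of-string (stop) — no choice point.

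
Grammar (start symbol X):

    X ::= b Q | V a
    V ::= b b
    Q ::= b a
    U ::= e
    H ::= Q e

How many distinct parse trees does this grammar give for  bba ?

2

Parse trees for bba:
  [X b [Q b a]]
  [X [V b b] a]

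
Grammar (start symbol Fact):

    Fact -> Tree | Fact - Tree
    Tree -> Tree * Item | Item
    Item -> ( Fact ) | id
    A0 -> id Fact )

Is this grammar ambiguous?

(A0 is unreachable from Fact, so its rules don't affect L(Fact).) Fact → Fact - Tree | Tree  ;  Tree → Tree * Item | Item  — a left-associative chain with Item at the bottom. Each string factors uniquely by precedence.

Unambiguous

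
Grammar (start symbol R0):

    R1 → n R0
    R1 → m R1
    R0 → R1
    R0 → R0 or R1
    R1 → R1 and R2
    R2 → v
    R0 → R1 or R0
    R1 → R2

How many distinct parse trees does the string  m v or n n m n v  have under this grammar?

Parse trees for m v or n n m n v:
  [R0 [R0 [R1 m [R1 [R2 v]]]] or [R1 n [R0 [R1 n [R0 [R1 m [R1 n [R0 [R1 [R2 v]]]]]]]]]]
  [R0 [R1 m [R1 [R2 v]]] or [R0 [R1 n [R0 [R1 n [R0 [R1 m [R1 n [R0 [R1 [R2 v]]]]]]]]]]]

2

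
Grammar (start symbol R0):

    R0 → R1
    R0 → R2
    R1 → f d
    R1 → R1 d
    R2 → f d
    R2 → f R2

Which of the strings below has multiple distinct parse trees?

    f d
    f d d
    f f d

f d: 2 trees
f d d: 1 tree
f f d: 1 tree

f d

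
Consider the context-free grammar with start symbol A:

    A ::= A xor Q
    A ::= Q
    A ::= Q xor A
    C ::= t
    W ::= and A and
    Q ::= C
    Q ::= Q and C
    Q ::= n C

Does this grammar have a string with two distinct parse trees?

Ambiguous

Witness: t xor t

Derivation 1: A ⇒ A xor Q ⇒ Q xor Q ⇒ C xor Q ⇒ t xor Q ⇒ t xor C ⇒ t xor t
Derivation 2: A ⇒ Q xor A ⇒ C xor A ⇒ t xor A ⇒ t xor Q ⇒ t xor C ⇒ t xor t

Two distinct leftmost derivations for the same string.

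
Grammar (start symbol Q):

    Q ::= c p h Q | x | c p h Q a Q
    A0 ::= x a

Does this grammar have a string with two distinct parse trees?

Ambiguous

Witness: c p h c p h x a x

Derivation 1: Q ⇒ c p h Q ⇒ c p h c p h Q a Q ⇒ c p h c p h x a Q ⇒ c p h c p h x a x
Derivation 2: Q ⇒ c p h Q a Q ⇒ c p h c p h Q a Q ⇒ c p h c p h x a Q ⇒ c p h c p h x a x

Two distinct leftmost derivations for the same string.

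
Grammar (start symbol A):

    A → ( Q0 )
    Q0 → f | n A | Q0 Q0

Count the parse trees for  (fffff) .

14

Parse trees for (fffff) (showing first 6 of 14):
  [A ( [Q0 [Q0 f] [Q0 [Q0 f] [Q0 [Q0 f] [Q0 [Q0 f] [Q0 f]]]]] )]
  [A ( [Q0 [Q0 f] [Q0 [Q0 f] [Q0 [Q0 [Q0 f] [Q0 f]] [Q0 f]]]] )]
  [A ( [Q0 [Q0 f] [Q0 [Q0 [Q0 f] [Q0 f]] [Q0 [Q0 f] [Q0 f]]]] )]
  [A ( [Q0 [Q0 f] [Q0 [Q0 [Q0 f] [Q0 [Q0 f] [Q0 f]]] [Q0 f]]] )]
  [A ( [Q0 [Q0 f] [Q0 [Q0 [Q0 [Q0 f] [Q0 f]] [Q0 f]] [Q0 f]]] )]
  [A ( [Q0 [Q0 [Q0 f] [Q0 f]] [Q0 [Q0 f] [Q0 [Q0 f] [Q0 f]]]] )]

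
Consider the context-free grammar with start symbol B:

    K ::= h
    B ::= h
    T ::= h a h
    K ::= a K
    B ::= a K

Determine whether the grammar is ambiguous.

(T is unreachable from B, so its rules don't affect L(B).) The reachable rules are right-linear with at most one rule per (nonterminal, next-terminal) pair. Each input token forces the next rule, so parsing is deterministic.

Unambiguous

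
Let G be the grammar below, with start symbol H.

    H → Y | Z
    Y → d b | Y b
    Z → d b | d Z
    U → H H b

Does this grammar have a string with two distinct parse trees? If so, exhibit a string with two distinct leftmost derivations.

Witness: d b

Derivation 1: H ⇒ Y ⇒ d b
Derivation 2: H ⇒ Z ⇒ d b

Two distinct leftmost derivations for the same string.

Ambiguous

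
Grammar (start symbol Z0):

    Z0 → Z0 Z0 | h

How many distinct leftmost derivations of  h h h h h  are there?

Parse trees for h h h h h (showing first 6 of 14):
  [Z0 [Z0 h] [Z0 [Z0 h] [Z0 [Z0 h] [Z0 [Z0 h] [Z0 h]]]]]
  [Z0 [Z0 h] [Z0 [Z0 h] [Z0 [Z0 [Z0 h] [Z0 h]] [Z0 h]]]]
  [Z0 [Z0 h] [Z0 [Z0 [Z0 h] [Z0 h]] [Z0 [Z0 h] [Z0 h]]]]
  [Z0 [Z0 h] [Z0 [Z0 [Z0 h] [Z0 [Z0 h] [Z0 h]]] [Z0 h]]]
  [Z0 [Z0 h] [Z0 [Z0 [Z0 [Z0 h] [Z0 h]] [Z0 h]] [Z0 h]]]
  [Z0 [Z0 [Z0 h] [Z0 h]] [Z0 [Z0 h] [Z0 [Z0 h] [Z0 h]]]]

14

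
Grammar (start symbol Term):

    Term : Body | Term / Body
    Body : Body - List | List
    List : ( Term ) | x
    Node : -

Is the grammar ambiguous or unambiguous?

Unambiguous

(Node is unreachable from Term, so its rules don't affect L(Term).) This is a standard precedence ladder (Term over Body over List), with each level left-recursive on its own operator ('/' at Term, '-' at Body). That structure is LR(1), hence unambiguous.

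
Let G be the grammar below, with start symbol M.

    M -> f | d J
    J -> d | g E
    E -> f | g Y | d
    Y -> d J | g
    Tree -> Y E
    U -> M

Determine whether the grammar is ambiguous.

Unambiguous

Only M, J, E, Y are reachable from M; ignoring the rest: Each reachable nonterminal has at most one production per leading terminal, and all productions are right-linear; the derivation is determined token-by-token.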